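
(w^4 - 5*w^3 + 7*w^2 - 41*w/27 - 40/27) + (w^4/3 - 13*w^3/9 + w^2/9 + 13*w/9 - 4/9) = 4*w^4/3 - 58*w^3/9 + 64*w^2/9 - 2*w/27 - 52/27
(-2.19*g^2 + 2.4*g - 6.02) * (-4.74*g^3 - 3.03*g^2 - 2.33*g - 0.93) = 10.3806*g^5 - 4.7403*g^4 + 26.3655*g^3 + 14.6853*g^2 + 11.7946*g + 5.5986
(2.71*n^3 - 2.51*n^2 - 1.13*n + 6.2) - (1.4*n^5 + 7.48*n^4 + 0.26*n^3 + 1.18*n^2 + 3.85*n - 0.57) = -1.4*n^5 - 7.48*n^4 + 2.45*n^3 - 3.69*n^2 - 4.98*n + 6.77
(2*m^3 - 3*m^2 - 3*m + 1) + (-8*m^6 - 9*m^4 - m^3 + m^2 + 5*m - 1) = -8*m^6 - 9*m^4 + m^3 - 2*m^2 + 2*m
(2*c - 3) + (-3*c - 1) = -c - 4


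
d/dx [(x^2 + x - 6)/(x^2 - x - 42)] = 2*(-x^2 - 36*x - 24)/(x^4 - 2*x^3 - 83*x^2 + 84*x + 1764)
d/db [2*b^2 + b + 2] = 4*b + 1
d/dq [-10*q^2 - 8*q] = -20*q - 8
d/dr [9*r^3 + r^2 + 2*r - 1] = 27*r^2 + 2*r + 2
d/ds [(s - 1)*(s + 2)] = 2*s + 1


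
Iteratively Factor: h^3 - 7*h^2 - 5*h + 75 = (h - 5)*(h^2 - 2*h - 15) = (h - 5)^2*(h + 3)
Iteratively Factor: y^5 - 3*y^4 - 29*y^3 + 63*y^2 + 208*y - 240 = (y - 4)*(y^4 + y^3 - 25*y^2 - 37*y + 60) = (y - 5)*(y - 4)*(y^3 + 6*y^2 + 5*y - 12) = (y - 5)*(y - 4)*(y + 4)*(y^2 + 2*y - 3) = (y - 5)*(y - 4)*(y - 1)*(y + 4)*(y + 3)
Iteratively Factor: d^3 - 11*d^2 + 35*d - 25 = (d - 5)*(d^2 - 6*d + 5) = (d - 5)*(d - 1)*(d - 5)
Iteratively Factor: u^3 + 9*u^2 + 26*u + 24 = (u + 4)*(u^2 + 5*u + 6) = (u + 2)*(u + 4)*(u + 3)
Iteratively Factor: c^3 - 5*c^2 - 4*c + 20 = (c + 2)*(c^2 - 7*c + 10) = (c - 5)*(c + 2)*(c - 2)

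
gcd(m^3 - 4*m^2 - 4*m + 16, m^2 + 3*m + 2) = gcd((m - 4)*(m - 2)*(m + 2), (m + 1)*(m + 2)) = m + 2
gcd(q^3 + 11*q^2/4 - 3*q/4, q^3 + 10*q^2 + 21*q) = q^2 + 3*q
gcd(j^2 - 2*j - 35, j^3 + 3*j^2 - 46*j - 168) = j - 7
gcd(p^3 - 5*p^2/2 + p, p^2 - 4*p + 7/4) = p - 1/2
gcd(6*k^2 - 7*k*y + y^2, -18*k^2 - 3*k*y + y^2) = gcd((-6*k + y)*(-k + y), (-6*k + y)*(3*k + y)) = -6*k + y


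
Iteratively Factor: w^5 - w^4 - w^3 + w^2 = (w - 1)*(w^4 - w^2) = w*(w - 1)*(w^3 - w) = w*(w - 1)*(w + 1)*(w^2 - w) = w^2*(w - 1)*(w + 1)*(w - 1)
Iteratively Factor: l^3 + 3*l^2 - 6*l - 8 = (l - 2)*(l^2 + 5*l + 4) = (l - 2)*(l + 1)*(l + 4)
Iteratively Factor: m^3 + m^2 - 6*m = (m - 2)*(m^2 + 3*m) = (m - 2)*(m + 3)*(m)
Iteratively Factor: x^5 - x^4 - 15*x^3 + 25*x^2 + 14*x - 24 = (x - 1)*(x^4 - 15*x^2 + 10*x + 24) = (x - 2)*(x - 1)*(x^3 + 2*x^2 - 11*x - 12) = (x - 2)*(x - 1)*(x + 1)*(x^2 + x - 12) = (x - 2)*(x - 1)*(x + 1)*(x + 4)*(x - 3)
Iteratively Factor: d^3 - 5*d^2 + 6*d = (d - 3)*(d^2 - 2*d) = d*(d - 3)*(d - 2)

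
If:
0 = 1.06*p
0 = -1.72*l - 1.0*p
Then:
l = 0.00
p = 0.00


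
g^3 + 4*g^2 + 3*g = g*(g + 1)*(g + 3)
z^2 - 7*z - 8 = (z - 8)*(z + 1)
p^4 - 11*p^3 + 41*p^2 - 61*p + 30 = (p - 5)*(p - 3)*(p - 2)*(p - 1)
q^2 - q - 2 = (q - 2)*(q + 1)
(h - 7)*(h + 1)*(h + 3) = h^3 - 3*h^2 - 25*h - 21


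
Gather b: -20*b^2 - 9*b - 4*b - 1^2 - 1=-20*b^2 - 13*b - 2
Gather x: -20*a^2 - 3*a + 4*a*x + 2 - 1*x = -20*a^2 - 3*a + x*(4*a - 1) + 2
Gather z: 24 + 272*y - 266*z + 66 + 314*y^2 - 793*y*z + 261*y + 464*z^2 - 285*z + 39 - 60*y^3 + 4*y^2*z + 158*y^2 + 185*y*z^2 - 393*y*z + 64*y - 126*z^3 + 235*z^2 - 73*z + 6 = -60*y^3 + 472*y^2 + 597*y - 126*z^3 + z^2*(185*y + 699) + z*(4*y^2 - 1186*y - 624) + 135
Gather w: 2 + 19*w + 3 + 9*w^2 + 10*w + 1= 9*w^2 + 29*w + 6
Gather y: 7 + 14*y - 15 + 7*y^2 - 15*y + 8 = 7*y^2 - y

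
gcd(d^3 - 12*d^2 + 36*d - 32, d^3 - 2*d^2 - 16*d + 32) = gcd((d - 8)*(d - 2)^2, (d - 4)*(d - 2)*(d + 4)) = d - 2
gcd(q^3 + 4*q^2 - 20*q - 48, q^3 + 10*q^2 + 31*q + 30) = q + 2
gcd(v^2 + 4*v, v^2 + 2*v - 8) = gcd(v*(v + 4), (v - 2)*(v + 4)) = v + 4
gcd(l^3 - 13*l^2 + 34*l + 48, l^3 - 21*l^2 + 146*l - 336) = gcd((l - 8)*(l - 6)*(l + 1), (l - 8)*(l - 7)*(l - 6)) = l^2 - 14*l + 48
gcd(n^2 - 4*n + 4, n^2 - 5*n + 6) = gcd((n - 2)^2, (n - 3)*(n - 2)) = n - 2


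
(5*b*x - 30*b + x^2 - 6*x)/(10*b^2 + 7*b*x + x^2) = (x - 6)/(2*b + x)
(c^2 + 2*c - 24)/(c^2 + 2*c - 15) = (c^2 + 2*c - 24)/(c^2 + 2*c - 15)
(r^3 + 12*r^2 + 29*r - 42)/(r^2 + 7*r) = r + 5 - 6/r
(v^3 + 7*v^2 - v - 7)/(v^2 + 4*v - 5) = (v^2 + 8*v + 7)/(v + 5)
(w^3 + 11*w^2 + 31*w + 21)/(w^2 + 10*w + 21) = w + 1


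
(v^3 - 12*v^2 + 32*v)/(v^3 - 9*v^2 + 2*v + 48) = v*(v - 4)/(v^2 - v - 6)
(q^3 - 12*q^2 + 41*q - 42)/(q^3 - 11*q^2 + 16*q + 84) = (q^2 - 5*q + 6)/(q^2 - 4*q - 12)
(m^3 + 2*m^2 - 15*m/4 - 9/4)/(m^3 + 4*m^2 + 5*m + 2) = (4*m^3 + 8*m^2 - 15*m - 9)/(4*(m^3 + 4*m^2 + 5*m + 2))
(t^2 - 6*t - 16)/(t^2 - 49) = (t^2 - 6*t - 16)/(t^2 - 49)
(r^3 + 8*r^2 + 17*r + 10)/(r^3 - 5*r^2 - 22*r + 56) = (r^3 + 8*r^2 + 17*r + 10)/(r^3 - 5*r^2 - 22*r + 56)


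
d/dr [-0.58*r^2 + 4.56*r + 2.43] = 4.56 - 1.16*r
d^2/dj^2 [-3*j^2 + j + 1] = -6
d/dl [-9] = 0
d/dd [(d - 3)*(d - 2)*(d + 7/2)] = 3*d^2 - 3*d - 23/2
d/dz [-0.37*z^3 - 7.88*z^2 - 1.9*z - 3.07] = -1.11*z^2 - 15.76*z - 1.9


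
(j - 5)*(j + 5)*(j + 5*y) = j^3 + 5*j^2*y - 25*j - 125*y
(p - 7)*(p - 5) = p^2 - 12*p + 35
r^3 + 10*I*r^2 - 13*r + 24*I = (r - I)*(r + 3*I)*(r + 8*I)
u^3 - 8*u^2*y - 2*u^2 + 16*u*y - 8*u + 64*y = (u - 4)*(u + 2)*(u - 8*y)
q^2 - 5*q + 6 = (q - 3)*(q - 2)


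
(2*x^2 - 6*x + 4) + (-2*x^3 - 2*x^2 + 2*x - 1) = -2*x^3 - 4*x + 3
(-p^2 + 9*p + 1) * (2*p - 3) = -2*p^3 + 21*p^2 - 25*p - 3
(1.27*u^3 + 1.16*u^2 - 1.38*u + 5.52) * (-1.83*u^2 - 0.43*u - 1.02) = -2.3241*u^5 - 2.6689*u^4 + 0.7312*u^3 - 10.6914*u^2 - 0.966*u - 5.6304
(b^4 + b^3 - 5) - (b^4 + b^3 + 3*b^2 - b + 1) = -3*b^2 + b - 6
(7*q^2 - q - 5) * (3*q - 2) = 21*q^3 - 17*q^2 - 13*q + 10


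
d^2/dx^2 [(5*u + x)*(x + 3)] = 2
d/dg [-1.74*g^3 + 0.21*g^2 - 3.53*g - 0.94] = -5.22*g^2 + 0.42*g - 3.53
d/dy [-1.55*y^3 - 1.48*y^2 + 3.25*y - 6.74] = -4.65*y^2 - 2.96*y + 3.25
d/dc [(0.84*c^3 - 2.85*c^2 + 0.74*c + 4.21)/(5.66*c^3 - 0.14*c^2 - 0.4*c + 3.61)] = (1.77635683940025e-15*c^5 + 16.0134*c^4 - 9.0488*c^3 - 61.145*c^2 - 19.3982*c + 4.3554)/(32.0356*c^6 - 1.5848*c^5 - 4.5084*c^4 + 40.9772*c^3 - 0.8508*c^2 - 2.888*c + 13.0321)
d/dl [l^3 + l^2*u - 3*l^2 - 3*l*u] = 3*l^2 + 2*l*u - 6*l - 3*u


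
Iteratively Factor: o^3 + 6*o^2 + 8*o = (o)*(o^2 + 6*o + 8) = o*(o + 2)*(o + 4)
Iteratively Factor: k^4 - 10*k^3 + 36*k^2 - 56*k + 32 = (k - 2)*(k^3 - 8*k^2 + 20*k - 16) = (k - 2)^2*(k^2 - 6*k + 8) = (k - 4)*(k - 2)^2*(k - 2)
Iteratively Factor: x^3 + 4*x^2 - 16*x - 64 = (x + 4)*(x^2 - 16) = (x + 4)^2*(x - 4)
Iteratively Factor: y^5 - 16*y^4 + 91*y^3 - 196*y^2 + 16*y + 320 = (y - 4)*(y^4 - 12*y^3 + 43*y^2 - 24*y - 80) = (y - 4)*(y + 1)*(y^3 - 13*y^2 + 56*y - 80) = (y - 4)^2*(y + 1)*(y^2 - 9*y + 20) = (y - 4)^3*(y + 1)*(y - 5)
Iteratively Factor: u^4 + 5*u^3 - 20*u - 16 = (u - 2)*(u^3 + 7*u^2 + 14*u + 8) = (u - 2)*(u + 2)*(u^2 + 5*u + 4) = (u - 2)*(u + 2)*(u + 4)*(u + 1)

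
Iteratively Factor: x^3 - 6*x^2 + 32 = (x + 2)*(x^2 - 8*x + 16) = (x - 4)*(x + 2)*(x - 4)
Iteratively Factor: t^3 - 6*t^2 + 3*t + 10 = (t - 2)*(t^2 - 4*t - 5) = (t - 5)*(t - 2)*(t + 1)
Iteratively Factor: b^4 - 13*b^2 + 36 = (b - 2)*(b^3 + 2*b^2 - 9*b - 18) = (b - 3)*(b - 2)*(b^2 + 5*b + 6) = (b - 3)*(b - 2)*(b + 3)*(b + 2)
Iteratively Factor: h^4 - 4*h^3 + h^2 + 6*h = (h + 1)*(h^3 - 5*h^2 + 6*h) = (h - 3)*(h + 1)*(h^2 - 2*h) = h*(h - 3)*(h + 1)*(h - 2)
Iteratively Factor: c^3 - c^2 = (c - 1)*(c^2) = c*(c - 1)*(c)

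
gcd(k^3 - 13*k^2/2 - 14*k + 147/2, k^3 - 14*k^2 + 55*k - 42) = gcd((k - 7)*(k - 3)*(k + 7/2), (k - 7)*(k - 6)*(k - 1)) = k - 7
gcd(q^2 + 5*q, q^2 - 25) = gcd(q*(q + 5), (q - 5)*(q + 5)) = q + 5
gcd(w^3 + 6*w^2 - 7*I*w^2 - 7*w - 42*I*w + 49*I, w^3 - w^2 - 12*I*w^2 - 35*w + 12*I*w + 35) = w^2 + w*(-1 - 7*I) + 7*I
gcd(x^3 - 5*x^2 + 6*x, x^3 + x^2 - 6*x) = x^2 - 2*x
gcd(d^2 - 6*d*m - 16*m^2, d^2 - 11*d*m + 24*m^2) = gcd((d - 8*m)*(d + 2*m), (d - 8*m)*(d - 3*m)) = d - 8*m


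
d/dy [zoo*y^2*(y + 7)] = zoo*y*(y + 1)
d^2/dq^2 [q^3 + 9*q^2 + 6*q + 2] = 6*q + 18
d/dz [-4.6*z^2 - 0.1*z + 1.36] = -9.2*z - 0.1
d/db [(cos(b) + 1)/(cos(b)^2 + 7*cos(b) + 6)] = sin(b)/(cos(b) + 6)^2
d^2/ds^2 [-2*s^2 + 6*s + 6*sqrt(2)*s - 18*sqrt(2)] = -4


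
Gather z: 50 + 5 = 55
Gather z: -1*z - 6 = -z - 6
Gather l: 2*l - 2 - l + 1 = l - 1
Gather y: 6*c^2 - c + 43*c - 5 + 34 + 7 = 6*c^2 + 42*c + 36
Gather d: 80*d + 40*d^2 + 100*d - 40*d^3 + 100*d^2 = -40*d^3 + 140*d^2 + 180*d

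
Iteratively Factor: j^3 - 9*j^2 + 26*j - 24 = (j - 2)*(j^2 - 7*j + 12) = (j - 3)*(j - 2)*(j - 4)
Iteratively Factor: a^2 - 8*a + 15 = (a - 5)*(a - 3)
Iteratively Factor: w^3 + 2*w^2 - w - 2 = (w + 1)*(w^2 + w - 2) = (w + 1)*(w + 2)*(w - 1)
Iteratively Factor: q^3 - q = (q + 1)*(q^2 - q) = q*(q + 1)*(q - 1)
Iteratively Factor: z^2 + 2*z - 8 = (z + 4)*(z - 2)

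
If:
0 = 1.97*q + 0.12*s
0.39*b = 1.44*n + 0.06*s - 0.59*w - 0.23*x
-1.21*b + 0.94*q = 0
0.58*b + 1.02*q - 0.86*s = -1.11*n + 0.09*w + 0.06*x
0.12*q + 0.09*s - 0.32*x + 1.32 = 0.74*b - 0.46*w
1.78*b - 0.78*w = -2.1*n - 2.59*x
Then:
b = 0.04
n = -1.02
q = 0.06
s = -0.95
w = -2.62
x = 0.01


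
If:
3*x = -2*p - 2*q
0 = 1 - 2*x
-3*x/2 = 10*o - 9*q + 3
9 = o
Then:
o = 9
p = -67/6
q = 125/12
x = 1/2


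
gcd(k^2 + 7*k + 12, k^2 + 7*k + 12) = k^2 + 7*k + 12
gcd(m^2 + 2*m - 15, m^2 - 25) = m + 5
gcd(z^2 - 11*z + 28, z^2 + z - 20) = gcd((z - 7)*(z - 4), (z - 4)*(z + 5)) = z - 4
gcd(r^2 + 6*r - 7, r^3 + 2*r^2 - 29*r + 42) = r + 7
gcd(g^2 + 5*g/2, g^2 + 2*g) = g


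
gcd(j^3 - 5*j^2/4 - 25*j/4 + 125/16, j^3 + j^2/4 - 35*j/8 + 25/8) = j^2 + 5*j/4 - 25/8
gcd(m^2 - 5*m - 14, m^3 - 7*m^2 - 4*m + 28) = m^2 - 5*m - 14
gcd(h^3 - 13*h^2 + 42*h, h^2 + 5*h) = h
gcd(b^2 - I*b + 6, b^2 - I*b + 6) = b^2 - I*b + 6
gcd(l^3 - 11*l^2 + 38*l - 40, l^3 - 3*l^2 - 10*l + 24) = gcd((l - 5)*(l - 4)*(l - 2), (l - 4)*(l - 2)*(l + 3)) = l^2 - 6*l + 8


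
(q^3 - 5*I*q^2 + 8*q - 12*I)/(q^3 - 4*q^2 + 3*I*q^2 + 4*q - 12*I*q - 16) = (q^2 - 4*I*q + 12)/(q^2 + 4*q*(-1 + I) - 16*I)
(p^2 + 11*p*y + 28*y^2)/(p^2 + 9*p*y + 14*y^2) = (p + 4*y)/(p + 2*y)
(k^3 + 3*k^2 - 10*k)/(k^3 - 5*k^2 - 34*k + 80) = k/(k - 8)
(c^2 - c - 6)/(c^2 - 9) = (c + 2)/(c + 3)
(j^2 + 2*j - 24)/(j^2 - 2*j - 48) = (j - 4)/(j - 8)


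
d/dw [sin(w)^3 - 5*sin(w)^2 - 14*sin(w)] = (3*sin(w)^2 - 10*sin(w) - 14)*cos(w)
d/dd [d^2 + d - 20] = 2*d + 1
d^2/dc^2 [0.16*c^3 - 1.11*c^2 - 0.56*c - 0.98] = 0.96*c - 2.22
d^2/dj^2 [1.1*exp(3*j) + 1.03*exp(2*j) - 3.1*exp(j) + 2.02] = (9.9*exp(2*j) + 4.12*exp(j) - 3.1)*exp(j)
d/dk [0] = 0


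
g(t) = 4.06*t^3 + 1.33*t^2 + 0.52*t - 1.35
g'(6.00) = 454.96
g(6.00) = 926.61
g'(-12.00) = 1722.52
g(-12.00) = -6831.75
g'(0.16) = 1.26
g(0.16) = -1.22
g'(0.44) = 4.05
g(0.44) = -0.52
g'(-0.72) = 4.92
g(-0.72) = -2.55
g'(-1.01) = 10.26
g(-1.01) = -4.70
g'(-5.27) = 324.78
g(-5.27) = -561.39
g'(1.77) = 43.39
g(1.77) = 26.25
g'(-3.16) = 113.74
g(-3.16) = -117.82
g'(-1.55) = 25.66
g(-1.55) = -14.08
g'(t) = 12.18*t^2 + 2.66*t + 0.52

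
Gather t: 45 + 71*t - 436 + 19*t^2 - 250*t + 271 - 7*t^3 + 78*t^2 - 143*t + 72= -7*t^3 + 97*t^2 - 322*t - 48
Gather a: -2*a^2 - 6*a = -2*a^2 - 6*a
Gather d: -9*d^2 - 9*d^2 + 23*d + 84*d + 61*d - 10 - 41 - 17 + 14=-18*d^2 + 168*d - 54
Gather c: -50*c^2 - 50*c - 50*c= -50*c^2 - 100*c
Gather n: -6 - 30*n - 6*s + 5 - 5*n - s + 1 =-35*n - 7*s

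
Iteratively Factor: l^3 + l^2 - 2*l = (l)*(l^2 + l - 2) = l*(l + 2)*(l - 1)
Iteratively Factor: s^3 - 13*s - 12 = (s - 4)*(s^2 + 4*s + 3) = (s - 4)*(s + 3)*(s + 1)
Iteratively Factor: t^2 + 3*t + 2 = (t + 2)*(t + 1)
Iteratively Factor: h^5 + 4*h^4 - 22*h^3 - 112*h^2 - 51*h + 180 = (h - 5)*(h^4 + 9*h^3 + 23*h^2 + 3*h - 36) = (h - 5)*(h + 3)*(h^3 + 6*h^2 + 5*h - 12) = (h - 5)*(h + 3)^2*(h^2 + 3*h - 4) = (h - 5)*(h + 3)^2*(h + 4)*(h - 1)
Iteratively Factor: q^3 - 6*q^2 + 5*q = (q)*(q^2 - 6*q + 5) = q*(q - 5)*(q - 1)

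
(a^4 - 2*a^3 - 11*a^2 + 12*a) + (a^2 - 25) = a^4 - 2*a^3 - 10*a^2 + 12*a - 25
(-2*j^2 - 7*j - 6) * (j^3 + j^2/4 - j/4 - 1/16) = -2*j^5 - 15*j^4/2 - 29*j^3/4 + 3*j^2/8 + 31*j/16 + 3/8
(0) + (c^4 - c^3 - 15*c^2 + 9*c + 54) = c^4 - c^3 - 15*c^2 + 9*c + 54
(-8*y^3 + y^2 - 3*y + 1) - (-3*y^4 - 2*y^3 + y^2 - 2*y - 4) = 3*y^4 - 6*y^3 - y + 5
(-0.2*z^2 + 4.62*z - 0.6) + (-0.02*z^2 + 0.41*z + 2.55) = -0.22*z^2 + 5.03*z + 1.95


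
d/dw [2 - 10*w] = -10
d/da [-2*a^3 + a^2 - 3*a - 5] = -6*a^2 + 2*a - 3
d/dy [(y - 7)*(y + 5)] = 2*y - 2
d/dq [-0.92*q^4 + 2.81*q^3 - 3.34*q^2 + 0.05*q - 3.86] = -3.68*q^3 + 8.43*q^2 - 6.68*q + 0.05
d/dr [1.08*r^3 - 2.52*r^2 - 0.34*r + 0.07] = 3.24*r^2 - 5.04*r - 0.34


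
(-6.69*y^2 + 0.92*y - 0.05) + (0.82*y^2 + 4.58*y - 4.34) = -5.87*y^2 + 5.5*y - 4.39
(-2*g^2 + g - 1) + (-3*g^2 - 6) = -5*g^2 + g - 7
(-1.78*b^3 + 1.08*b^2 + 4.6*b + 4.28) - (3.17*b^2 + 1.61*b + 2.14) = -1.78*b^3 - 2.09*b^2 + 2.99*b + 2.14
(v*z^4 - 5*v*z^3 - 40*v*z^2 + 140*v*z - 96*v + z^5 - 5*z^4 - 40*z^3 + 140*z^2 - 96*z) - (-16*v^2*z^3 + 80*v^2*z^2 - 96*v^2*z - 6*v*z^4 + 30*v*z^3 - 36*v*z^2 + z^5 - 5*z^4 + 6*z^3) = 16*v^2*z^3 - 80*v^2*z^2 + 96*v^2*z + 7*v*z^4 - 35*v*z^3 - 4*v*z^2 + 140*v*z - 96*v - 46*z^3 + 140*z^2 - 96*z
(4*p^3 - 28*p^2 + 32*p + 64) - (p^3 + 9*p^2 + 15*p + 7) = 3*p^3 - 37*p^2 + 17*p + 57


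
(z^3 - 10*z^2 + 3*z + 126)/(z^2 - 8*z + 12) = (z^2 - 4*z - 21)/(z - 2)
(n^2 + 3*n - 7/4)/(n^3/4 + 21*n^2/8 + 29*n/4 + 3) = 2*(4*n^2 + 12*n - 7)/(2*n^3 + 21*n^2 + 58*n + 24)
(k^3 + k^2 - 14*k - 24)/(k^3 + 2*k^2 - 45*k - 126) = (k^2 - 2*k - 8)/(k^2 - k - 42)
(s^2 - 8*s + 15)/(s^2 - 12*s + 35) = (s - 3)/(s - 7)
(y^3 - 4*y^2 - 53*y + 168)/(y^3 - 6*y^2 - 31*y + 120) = (y + 7)/(y + 5)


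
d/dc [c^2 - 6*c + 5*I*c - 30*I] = 2*c - 6 + 5*I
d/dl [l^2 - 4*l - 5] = 2*l - 4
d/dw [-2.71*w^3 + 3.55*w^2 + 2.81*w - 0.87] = -8.13*w^2 + 7.1*w + 2.81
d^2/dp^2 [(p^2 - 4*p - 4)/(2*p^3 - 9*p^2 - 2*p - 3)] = 2*(4*p^6 - 48*p^5 + 132*p^4 + 260*p^3 - 1149*p^2 + 36*p + 125)/(8*p^9 - 108*p^8 + 462*p^7 - 549*p^6 - 138*p^5 - 765*p^4 - 278*p^3 - 279*p^2 - 54*p - 27)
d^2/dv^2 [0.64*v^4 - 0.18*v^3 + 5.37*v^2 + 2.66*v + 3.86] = 7.68*v^2 - 1.08*v + 10.74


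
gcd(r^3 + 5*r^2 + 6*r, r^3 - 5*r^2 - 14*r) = r^2 + 2*r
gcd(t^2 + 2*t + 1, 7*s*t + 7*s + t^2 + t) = t + 1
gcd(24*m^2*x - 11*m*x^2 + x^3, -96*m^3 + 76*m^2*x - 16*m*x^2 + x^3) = -8*m + x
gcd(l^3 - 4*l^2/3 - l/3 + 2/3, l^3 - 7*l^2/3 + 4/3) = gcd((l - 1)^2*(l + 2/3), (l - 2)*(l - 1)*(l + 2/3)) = l^2 - l/3 - 2/3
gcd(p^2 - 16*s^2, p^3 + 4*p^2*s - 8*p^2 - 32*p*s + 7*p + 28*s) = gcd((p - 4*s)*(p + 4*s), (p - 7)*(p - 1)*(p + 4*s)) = p + 4*s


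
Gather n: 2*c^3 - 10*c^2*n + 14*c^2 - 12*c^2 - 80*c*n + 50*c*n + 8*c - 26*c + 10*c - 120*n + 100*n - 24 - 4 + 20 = 2*c^3 + 2*c^2 - 8*c + n*(-10*c^2 - 30*c - 20) - 8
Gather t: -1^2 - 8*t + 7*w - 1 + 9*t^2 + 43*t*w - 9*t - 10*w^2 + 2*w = 9*t^2 + t*(43*w - 17) - 10*w^2 + 9*w - 2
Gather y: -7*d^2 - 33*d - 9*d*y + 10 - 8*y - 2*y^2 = -7*d^2 - 33*d - 2*y^2 + y*(-9*d - 8) + 10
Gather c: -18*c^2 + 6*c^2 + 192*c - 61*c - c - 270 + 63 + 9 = -12*c^2 + 130*c - 198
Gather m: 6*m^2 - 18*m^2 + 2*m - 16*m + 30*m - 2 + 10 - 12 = -12*m^2 + 16*m - 4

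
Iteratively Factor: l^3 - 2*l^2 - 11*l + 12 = (l - 1)*(l^2 - l - 12) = (l - 4)*(l - 1)*(l + 3)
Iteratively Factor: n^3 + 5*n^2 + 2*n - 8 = (n + 2)*(n^2 + 3*n - 4) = (n - 1)*(n + 2)*(n + 4)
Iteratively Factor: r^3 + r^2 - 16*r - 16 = (r - 4)*(r^2 + 5*r + 4) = (r - 4)*(r + 1)*(r + 4)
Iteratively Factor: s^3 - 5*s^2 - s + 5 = (s - 1)*(s^2 - 4*s - 5) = (s - 5)*(s - 1)*(s + 1)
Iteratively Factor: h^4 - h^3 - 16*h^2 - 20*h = (h)*(h^3 - h^2 - 16*h - 20) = h*(h + 2)*(h^2 - 3*h - 10) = h*(h + 2)^2*(h - 5)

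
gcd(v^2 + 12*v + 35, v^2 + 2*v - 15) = v + 5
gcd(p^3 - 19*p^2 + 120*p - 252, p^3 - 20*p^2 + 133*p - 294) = p^2 - 13*p + 42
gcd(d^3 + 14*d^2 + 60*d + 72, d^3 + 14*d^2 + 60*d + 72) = d^3 + 14*d^2 + 60*d + 72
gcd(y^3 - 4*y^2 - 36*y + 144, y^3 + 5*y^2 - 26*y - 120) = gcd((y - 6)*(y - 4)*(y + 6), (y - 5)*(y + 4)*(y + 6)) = y + 6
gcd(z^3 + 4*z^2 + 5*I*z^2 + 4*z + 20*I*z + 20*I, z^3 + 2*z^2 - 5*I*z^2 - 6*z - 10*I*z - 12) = z + 2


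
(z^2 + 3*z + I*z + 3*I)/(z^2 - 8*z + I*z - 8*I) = (z + 3)/(z - 8)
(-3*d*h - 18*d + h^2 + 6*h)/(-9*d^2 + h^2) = (h + 6)/(3*d + h)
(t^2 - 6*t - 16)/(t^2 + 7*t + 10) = (t - 8)/(t + 5)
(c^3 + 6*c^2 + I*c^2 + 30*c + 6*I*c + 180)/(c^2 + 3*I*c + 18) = (c^2 + c*(6 - 5*I) - 30*I)/(c - 3*I)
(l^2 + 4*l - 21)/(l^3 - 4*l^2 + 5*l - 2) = (l^2 + 4*l - 21)/(l^3 - 4*l^2 + 5*l - 2)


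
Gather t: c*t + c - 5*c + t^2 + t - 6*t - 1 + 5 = -4*c + t^2 + t*(c - 5) + 4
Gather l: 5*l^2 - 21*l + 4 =5*l^2 - 21*l + 4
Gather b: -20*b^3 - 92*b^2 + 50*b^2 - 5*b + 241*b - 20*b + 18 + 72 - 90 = -20*b^3 - 42*b^2 + 216*b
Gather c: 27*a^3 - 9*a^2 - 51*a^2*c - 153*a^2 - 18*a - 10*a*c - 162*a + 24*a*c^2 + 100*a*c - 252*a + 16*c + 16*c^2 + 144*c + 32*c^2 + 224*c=27*a^3 - 162*a^2 - 432*a + c^2*(24*a + 48) + c*(-51*a^2 + 90*a + 384)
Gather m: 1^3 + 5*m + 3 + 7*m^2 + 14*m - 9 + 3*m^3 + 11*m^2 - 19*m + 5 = 3*m^3 + 18*m^2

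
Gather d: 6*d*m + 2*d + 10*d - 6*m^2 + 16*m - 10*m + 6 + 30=d*(6*m + 12) - 6*m^2 + 6*m + 36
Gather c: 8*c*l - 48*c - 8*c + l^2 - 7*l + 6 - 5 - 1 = c*(8*l - 56) + l^2 - 7*l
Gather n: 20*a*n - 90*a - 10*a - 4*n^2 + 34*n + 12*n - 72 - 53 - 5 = -100*a - 4*n^2 + n*(20*a + 46) - 130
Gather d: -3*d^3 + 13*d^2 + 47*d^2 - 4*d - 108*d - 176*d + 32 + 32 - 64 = -3*d^3 + 60*d^2 - 288*d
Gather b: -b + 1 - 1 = -b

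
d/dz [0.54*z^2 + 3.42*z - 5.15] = 1.08*z + 3.42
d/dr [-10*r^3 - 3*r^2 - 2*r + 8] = -30*r^2 - 6*r - 2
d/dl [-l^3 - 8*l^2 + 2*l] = -3*l^2 - 16*l + 2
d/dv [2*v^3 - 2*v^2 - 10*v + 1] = 6*v^2 - 4*v - 10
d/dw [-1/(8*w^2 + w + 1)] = (16*w + 1)/(8*w^2 + w + 1)^2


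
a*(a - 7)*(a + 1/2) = a^3 - 13*a^2/2 - 7*a/2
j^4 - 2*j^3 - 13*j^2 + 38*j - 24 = (j - 3)*(j - 2)*(j - 1)*(j + 4)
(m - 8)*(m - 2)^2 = m^3 - 12*m^2 + 36*m - 32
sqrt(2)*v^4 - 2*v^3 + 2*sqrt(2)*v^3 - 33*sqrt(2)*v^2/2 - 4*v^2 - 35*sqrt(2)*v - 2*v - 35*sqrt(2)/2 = (v + 1)*(v - 7*sqrt(2)/2)*(v + 5*sqrt(2)/2)*(sqrt(2)*v + sqrt(2))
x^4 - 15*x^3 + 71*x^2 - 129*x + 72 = (x - 8)*(x - 3)^2*(x - 1)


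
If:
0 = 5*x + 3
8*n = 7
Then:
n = 7/8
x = -3/5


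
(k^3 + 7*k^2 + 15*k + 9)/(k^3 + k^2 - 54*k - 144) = (k^2 + 4*k + 3)/(k^2 - 2*k - 48)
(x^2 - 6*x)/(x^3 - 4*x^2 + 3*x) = (x - 6)/(x^2 - 4*x + 3)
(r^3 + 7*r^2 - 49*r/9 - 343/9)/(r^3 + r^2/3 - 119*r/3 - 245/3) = (3*r^2 + 14*r - 49)/(3*(r^2 - 2*r - 35))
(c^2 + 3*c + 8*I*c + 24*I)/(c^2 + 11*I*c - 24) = (c + 3)/(c + 3*I)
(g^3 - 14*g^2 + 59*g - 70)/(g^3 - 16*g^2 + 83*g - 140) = (g - 2)/(g - 4)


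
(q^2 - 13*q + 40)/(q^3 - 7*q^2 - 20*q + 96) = (q - 5)/(q^2 + q - 12)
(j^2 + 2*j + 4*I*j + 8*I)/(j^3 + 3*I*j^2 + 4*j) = (j + 2)/(j*(j - I))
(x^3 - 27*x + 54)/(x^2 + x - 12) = (x^2 + 3*x - 18)/(x + 4)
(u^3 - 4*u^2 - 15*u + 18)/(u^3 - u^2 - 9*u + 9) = (u - 6)/(u - 3)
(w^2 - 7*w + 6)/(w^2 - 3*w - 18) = (w - 1)/(w + 3)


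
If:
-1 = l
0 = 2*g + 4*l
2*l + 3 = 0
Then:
No Solution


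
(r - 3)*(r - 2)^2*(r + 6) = r^4 - r^3 - 26*r^2 + 84*r - 72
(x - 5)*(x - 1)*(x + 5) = x^3 - x^2 - 25*x + 25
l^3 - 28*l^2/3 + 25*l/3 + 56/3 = (l - 8)*(l - 7/3)*(l + 1)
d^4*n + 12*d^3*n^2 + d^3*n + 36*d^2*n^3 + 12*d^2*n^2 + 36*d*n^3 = d*(d + 6*n)^2*(d*n + n)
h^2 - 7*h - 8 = (h - 8)*(h + 1)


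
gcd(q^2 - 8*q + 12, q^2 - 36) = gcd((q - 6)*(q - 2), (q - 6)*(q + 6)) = q - 6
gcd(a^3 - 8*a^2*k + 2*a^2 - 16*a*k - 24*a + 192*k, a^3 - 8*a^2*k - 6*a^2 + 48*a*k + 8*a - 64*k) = a^2 - 8*a*k - 4*a + 32*k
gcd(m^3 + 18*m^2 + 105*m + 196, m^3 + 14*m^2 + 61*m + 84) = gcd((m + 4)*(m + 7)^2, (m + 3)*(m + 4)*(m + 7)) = m^2 + 11*m + 28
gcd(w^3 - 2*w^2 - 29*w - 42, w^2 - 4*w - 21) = w^2 - 4*w - 21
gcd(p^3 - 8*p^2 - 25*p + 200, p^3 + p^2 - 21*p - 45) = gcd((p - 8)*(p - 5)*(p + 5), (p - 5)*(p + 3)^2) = p - 5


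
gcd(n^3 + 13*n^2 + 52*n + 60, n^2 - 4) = n + 2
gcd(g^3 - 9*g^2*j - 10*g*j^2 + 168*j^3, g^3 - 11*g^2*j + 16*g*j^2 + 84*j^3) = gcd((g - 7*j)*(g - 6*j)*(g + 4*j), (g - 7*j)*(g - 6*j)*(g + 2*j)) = g^2 - 13*g*j + 42*j^2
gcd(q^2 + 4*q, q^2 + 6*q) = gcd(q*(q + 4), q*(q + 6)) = q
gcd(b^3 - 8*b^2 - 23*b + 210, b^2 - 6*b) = b - 6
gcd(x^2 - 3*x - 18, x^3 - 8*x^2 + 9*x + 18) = x - 6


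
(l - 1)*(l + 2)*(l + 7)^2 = l^4 + 15*l^3 + 61*l^2 + 21*l - 98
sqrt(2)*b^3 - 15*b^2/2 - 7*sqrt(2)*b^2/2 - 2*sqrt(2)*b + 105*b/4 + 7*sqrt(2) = (b - 7/2)*(b - 4*sqrt(2))*(sqrt(2)*b + 1/2)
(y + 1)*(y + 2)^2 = y^3 + 5*y^2 + 8*y + 4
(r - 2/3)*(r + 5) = r^2 + 13*r/3 - 10/3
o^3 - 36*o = o*(o - 6)*(o + 6)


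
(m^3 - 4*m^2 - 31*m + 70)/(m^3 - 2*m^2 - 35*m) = (m - 2)/m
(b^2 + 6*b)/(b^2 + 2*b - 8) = b*(b + 6)/(b^2 + 2*b - 8)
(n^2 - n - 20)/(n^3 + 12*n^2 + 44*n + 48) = (n - 5)/(n^2 + 8*n + 12)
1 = 1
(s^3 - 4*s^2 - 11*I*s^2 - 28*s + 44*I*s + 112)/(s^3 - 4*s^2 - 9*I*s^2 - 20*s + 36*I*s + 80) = (s - 7*I)/(s - 5*I)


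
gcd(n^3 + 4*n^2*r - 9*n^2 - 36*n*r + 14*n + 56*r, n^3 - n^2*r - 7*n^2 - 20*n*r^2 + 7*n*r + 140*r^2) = n^2 + 4*n*r - 7*n - 28*r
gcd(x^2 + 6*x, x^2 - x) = x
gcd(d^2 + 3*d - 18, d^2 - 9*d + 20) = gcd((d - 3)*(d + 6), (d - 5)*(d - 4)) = 1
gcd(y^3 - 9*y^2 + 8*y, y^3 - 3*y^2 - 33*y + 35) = y - 1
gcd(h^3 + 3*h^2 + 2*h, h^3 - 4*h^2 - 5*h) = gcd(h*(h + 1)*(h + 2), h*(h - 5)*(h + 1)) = h^2 + h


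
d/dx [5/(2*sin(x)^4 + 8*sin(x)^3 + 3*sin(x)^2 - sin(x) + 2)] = 5*(-8*sin(x)^3 - 24*sin(x)^2 - 6*sin(x) + 1)*cos(x)/(2*sin(x)^4 + 8*sin(x)^3 + 3*sin(x)^2 - sin(x) + 2)^2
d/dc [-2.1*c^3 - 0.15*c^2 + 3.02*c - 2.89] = -6.3*c^2 - 0.3*c + 3.02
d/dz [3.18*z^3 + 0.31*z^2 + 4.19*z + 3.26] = 9.54*z^2 + 0.62*z + 4.19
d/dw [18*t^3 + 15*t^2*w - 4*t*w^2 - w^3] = 15*t^2 - 8*t*w - 3*w^2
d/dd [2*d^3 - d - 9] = 6*d^2 - 1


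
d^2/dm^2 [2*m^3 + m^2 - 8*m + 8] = 12*m + 2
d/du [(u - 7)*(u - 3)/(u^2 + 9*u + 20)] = (19*u^2 - 2*u - 389)/(u^4 + 18*u^3 + 121*u^2 + 360*u + 400)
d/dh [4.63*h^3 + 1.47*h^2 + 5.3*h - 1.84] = 13.89*h^2 + 2.94*h + 5.3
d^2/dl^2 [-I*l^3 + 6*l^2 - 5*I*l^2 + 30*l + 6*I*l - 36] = -6*I*l + 12 - 10*I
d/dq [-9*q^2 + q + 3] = 1 - 18*q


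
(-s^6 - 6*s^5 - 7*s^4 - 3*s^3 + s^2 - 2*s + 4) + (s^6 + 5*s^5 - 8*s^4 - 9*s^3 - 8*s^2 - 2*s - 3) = -s^5 - 15*s^4 - 12*s^3 - 7*s^2 - 4*s + 1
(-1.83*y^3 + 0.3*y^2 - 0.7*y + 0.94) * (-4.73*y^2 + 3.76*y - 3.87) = 8.6559*y^5 - 8.2998*y^4 + 11.5211*y^3 - 8.2392*y^2 + 6.2434*y - 3.6378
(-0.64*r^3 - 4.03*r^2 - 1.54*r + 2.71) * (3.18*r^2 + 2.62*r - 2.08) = -2.0352*r^5 - 14.4922*r^4 - 14.1246*r^3 + 12.9654*r^2 + 10.3034*r - 5.6368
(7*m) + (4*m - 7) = 11*m - 7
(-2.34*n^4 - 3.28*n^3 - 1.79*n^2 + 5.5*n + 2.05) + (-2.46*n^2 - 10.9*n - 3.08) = -2.34*n^4 - 3.28*n^3 - 4.25*n^2 - 5.4*n - 1.03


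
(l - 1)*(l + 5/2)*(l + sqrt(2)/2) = l^3 + sqrt(2)*l^2/2 + 3*l^2/2 - 5*l/2 + 3*sqrt(2)*l/4 - 5*sqrt(2)/4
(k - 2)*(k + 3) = k^2 + k - 6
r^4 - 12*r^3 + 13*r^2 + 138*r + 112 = (r - 8)*(r - 7)*(r + 1)*(r + 2)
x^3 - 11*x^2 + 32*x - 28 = (x - 7)*(x - 2)^2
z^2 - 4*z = z*(z - 4)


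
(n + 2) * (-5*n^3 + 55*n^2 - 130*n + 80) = -5*n^4 + 45*n^3 - 20*n^2 - 180*n + 160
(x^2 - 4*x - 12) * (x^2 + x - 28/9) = x^4 - 3*x^3 - 172*x^2/9 + 4*x/9 + 112/3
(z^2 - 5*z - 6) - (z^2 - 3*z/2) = -7*z/2 - 6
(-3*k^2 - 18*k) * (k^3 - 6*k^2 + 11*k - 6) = -3*k^5 + 75*k^3 - 180*k^2 + 108*k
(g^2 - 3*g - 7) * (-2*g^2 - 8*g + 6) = -2*g^4 - 2*g^3 + 44*g^2 + 38*g - 42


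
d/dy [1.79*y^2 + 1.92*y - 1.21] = 3.58*y + 1.92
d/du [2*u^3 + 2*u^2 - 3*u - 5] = 6*u^2 + 4*u - 3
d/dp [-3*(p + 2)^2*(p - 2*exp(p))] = 3*(p + 2)*(-2*p + (p + 2)*(2*exp(p) - 1) + 4*exp(p))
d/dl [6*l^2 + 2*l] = 12*l + 2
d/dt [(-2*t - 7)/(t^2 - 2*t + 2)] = 2*(t^2 + 7*t - 9)/(t^4 - 4*t^3 + 8*t^2 - 8*t + 4)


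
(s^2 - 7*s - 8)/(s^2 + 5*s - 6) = (s^2 - 7*s - 8)/(s^2 + 5*s - 6)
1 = 1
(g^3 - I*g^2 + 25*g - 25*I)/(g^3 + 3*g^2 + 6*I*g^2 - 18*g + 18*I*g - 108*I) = (g^3 - I*g^2 + 25*g - 25*I)/(g^3 + g^2*(3 + 6*I) + g*(-18 + 18*I) - 108*I)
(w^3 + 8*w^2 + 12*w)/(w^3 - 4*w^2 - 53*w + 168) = w*(w^2 + 8*w + 12)/(w^3 - 4*w^2 - 53*w + 168)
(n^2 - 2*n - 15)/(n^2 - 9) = (n - 5)/(n - 3)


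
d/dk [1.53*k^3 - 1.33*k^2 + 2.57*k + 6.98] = 4.59*k^2 - 2.66*k + 2.57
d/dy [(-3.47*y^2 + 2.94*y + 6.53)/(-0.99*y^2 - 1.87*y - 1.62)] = (9.3995*y^2 + 24.1722*y + 7.4483)/(0.9801*y^4 + 3.7026*y^3 + 6.7045*y^2 + 6.0588*y + 2.6244)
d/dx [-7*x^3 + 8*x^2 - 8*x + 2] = -21*x^2 + 16*x - 8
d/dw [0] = 0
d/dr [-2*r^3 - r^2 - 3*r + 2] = -6*r^2 - 2*r - 3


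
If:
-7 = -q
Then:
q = 7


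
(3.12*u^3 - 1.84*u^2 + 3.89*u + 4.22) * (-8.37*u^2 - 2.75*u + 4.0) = -26.1144*u^5 + 6.8208*u^4 - 15.0193*u^3 - 53.3789*u^2 + 3.955*u + 16.88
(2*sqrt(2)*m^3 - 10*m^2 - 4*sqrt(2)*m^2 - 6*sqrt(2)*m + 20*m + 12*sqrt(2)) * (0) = 0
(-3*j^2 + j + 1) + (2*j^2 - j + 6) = 7 - j^2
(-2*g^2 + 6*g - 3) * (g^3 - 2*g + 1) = -2*g^5 + 6*g^4 + g^3 - 14*g^2 + 12*g - 3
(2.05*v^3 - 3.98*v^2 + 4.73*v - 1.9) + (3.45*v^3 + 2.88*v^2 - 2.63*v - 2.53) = 5.5*v^3 - 1.1*v^2 + 2.1*v - 4.43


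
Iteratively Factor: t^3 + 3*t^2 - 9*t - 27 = (t + 3)*(t^2 - 9) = (t + 3)^2*(t - 3)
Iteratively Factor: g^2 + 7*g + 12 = (g + 4)*(g + 3)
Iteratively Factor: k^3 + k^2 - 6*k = (k - 2)*(k^2 + 3*k) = k*(k - 2)*(k + 3)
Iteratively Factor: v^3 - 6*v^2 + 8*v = (v)*(v^2 - 6*v + 8) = v*(v - 2)*(v - 4)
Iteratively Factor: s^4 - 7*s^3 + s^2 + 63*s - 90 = (s + 3)*(s^3 - 10*s^2 + 31*s - 30) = (s - 5)*(s + 3)*(s^2 - 5*s + 6) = (s - 5)*(s - 3)*(s + 3)*(s - 2)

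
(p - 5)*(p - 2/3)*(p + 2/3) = p^3 - 5*p^2 - 4*p/9 + 20/9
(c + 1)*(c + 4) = c^2 + 5*c + 4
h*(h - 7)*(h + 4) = h^3 - 3*h^2 - 28*h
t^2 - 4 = (t - 2)*(t + 2)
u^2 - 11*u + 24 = (u - 8)*(u - 3)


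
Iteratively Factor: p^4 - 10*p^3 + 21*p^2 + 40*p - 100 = (p - 5)*(p^3 - 5*p^2 - 4*p + 20) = (p - 5)^2*(p^2 - 4) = (p - 5)^2*(p - 2)*(p + 2)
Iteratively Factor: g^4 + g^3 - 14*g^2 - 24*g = (g + 3)*(g^3 - 2*g^2 - 8*g) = g*(g + 3)*(g^2 - 2*g - 8) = g*(g + 2)*(g + 3)*(g - 4)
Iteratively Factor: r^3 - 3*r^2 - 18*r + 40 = (r - 2)*(r^2 - r - 20) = (r - 5)*(r - 2)*(r + 4)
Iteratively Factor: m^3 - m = (m - 1)*(m^2 + m) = (m - 1)*(m + 1)*(m)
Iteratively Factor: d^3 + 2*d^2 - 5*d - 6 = (d + 1)*(d^2 + d - 6) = (d - 2)*(d + 1)*(d + 3)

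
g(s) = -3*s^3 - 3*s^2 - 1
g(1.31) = -12.89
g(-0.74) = -1.43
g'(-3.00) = -63.00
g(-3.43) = 84.77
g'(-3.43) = -85.30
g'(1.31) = -23.30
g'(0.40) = -3.84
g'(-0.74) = -0.49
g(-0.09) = -1.02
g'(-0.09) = 0.47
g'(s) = -9*s^2 - 6*s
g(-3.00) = 53.00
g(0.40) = -1.67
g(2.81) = -91.25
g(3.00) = -109.00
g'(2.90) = -93.09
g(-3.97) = 139.43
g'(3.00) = -99.00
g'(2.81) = -87.92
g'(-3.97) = -118.03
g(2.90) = -99.40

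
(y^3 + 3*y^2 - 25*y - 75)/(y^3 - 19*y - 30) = (y + 5)/(y + 2)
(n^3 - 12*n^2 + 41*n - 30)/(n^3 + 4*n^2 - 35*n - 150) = (n^2 - 6*n + 5)/(n^2 + 10*n + 25)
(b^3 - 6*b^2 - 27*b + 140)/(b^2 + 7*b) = (b^3 - 6*b^2 - 27*b + 140)/(b*(b + 7))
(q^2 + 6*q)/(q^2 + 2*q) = (q + 6)/(q + 2)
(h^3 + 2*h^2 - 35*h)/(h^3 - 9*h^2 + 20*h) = (h + 7)/(h - 4)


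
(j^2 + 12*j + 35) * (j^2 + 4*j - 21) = j^4 + 16*j^3 + 62*j^2 - 112*j - 735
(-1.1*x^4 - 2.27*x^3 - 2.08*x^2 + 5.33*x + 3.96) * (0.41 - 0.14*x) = 0.154*x^5 - 0.1332*x^4 - 0.6395*x^3 - 1.599*x^2 + 1.6309*x + 1.6236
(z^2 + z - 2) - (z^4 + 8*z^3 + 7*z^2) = -z^4 - 8*z^3 - 6*z^2 + z - 2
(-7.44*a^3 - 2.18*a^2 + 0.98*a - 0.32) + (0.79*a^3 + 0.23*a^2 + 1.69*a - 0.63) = -6.65*a^3 - 1.95*a^2 + 2.67*a - 0.95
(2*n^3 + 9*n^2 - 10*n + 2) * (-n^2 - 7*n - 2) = -2*n^5 - 23*n^4 - 57*n^3 + 50*n^2 + 6*n - 4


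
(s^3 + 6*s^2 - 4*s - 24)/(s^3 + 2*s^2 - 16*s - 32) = (s^2 + 4*s - 12)/(s^2 - 16)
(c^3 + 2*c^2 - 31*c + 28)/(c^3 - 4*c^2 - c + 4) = (c + 7)/(c + 1)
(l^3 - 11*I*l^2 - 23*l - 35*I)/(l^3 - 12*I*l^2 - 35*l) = (l + I)/l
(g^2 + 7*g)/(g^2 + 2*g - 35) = g/(g - 5)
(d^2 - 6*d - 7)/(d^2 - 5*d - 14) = (d + 1)/(d + 2)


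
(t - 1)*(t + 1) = t^2 - 1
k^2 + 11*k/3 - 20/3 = (k - 4/3)*(k + 5)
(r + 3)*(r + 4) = r^2 + 7*r + 12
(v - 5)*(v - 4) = v^2 - 9*v + 20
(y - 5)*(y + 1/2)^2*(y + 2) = y^4 - 2*y^3 - 51*y^2/4 - 43*y/4 - 5/2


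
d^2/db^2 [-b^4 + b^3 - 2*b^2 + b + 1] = -12*b^2 + 6*b - 4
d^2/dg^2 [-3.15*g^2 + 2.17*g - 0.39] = -6.30000000000000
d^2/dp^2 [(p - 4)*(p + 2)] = 2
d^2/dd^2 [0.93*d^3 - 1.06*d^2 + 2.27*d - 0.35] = 5.58*d - 2.12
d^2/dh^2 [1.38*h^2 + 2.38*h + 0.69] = 2.76000000000000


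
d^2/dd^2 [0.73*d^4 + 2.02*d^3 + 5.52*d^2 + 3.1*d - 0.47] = 8.76*d^2 + 12.12*d + 11.04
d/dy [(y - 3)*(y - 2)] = 2*y - 5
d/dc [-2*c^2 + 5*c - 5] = 5 - 4*c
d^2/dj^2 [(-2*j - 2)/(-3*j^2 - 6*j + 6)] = 4*(3*(-j - 1)*(j^2 + 2*j - 2) + 4*(j + 1)^3)/(3*(j^2 + 2*j - 2)^3)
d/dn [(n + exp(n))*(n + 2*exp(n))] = 3*n*exp(n) + 2*n + 4*exp(2*n) + 3*exp(n)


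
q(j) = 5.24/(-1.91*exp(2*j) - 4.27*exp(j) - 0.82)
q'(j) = 5.24*(3.82*exp(2*j) + 4.27*exp(j))/(-1.91*exp(2*j) - 4.27*exp(j) - 0.82)^2 = (20.0168*exp(j) + 22.3748)*exp(j)/(1.91*exp(2*j) + 4.27*exp(j) + 0.82)^2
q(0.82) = -0.26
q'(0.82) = 0.37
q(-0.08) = -0.82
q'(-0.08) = 0.92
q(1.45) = -0.10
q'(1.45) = 0.16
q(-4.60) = -6.07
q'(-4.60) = 0.30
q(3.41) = -0.00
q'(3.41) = 0.01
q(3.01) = -0.01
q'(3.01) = 0.01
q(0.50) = -0.40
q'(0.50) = 0.54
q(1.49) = -0.09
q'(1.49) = 0.15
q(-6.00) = -6.31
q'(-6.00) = 0.08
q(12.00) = 0.00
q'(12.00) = 0.00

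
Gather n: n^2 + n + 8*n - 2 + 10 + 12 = n^2 + 9*n + 20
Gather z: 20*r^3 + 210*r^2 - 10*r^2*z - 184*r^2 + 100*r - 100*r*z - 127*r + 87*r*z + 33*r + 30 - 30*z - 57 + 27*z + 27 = 20*r^3 + 26*r^2 + 6*r + z*(-10*r^2 - 13*r - 3)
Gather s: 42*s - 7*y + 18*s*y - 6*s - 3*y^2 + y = s*(18*y + 36) - 3*y^2 - 6*y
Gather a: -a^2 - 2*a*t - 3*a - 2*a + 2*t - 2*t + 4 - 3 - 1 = -a^2 + a*(-2*t - 5)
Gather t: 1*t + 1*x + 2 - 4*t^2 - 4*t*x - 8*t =-4*t^2 + t*(-4*x - 7) + x + 2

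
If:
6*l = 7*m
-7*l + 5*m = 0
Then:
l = 0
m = 0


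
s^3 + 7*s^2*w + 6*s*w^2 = s*(s + w)*(s + 6*w)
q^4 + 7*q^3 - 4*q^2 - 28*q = q*(q - 2)*(q + 2)*(q + 7)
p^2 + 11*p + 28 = (p + 4)*(p + 7)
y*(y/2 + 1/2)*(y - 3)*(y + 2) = y^4/2 - 7*y^2/2 - 3*y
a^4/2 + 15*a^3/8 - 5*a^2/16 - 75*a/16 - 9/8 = (a/2 + 1)*(a - 3/2)*(a + 1/4)*(a + 3)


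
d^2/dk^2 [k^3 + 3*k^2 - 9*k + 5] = 6*k + 6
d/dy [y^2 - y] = 2*y - 1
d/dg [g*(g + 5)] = 2*g + 5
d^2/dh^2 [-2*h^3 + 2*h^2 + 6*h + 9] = 4 - 12*h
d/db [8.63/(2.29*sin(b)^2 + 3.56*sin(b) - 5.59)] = -(39.5254*sin(b) + 30.7228)*cos(b)/(2.29*sin(b)^2 + 3.56*sin(b) - 5.59)^2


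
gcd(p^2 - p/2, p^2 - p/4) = p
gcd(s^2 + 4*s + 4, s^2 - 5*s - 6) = 1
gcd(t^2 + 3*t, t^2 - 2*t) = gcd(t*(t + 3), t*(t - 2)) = t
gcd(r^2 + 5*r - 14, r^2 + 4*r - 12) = r - 2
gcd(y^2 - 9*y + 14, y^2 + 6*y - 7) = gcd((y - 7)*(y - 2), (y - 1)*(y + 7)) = 1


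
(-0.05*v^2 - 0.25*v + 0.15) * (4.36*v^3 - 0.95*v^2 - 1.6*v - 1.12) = -0.218*v^5 - 1.0425*v^4 + 0.9715*v^3 + 0.3135*v^2 + 0.04*v - 0.168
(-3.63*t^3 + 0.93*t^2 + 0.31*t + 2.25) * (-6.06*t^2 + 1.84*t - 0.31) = 21.9978*t^5 - 12.315*t^4 + 0.9579*t^3 - 13.3529*t^2 + 4.0439*t - 0.6975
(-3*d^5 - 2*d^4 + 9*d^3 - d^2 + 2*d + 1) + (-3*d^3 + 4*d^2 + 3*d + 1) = -3*d^5 - 2*d^4 + 6*d^3 + 3*d^2 + 5*d + 2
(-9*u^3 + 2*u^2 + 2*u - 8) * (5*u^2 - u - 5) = -45*u^5 + 19*u^4 + 53*u^3 - 52*u^2 - 2*u + 40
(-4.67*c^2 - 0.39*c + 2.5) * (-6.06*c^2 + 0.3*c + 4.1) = 28.3002*c^4 + 0.9624*c^3 - 34.414*c^2 - 0.849*c + 10.25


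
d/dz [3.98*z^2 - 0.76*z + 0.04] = 7.96*z - 0.76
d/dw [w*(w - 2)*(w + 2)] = 3*w^2 - 4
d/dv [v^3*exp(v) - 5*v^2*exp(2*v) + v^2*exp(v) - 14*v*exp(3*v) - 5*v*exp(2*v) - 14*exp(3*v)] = (v^3 - 10*v^2*exp(v) + 4*v^2 - 42*v*exp(2*v) - 20*v*exp(v) + 2*v - 56*exp(2*v) - 5*exp(v))*exp(v)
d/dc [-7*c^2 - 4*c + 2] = -14*c - 4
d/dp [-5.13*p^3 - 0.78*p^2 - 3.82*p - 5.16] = -15.39*p^2 - 1.56*p - 3.82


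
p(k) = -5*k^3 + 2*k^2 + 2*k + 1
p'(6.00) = -514.00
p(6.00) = -995.00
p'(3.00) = -121.00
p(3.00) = -110.00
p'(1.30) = -18.15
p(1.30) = -4.00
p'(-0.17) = 0.89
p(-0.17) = 0.74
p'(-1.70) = -48.15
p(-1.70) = 27.94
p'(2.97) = -118.43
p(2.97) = -106.41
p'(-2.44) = -97.06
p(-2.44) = 80.66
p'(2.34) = -70.77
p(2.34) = -47.43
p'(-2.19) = -78.70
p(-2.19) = 58.73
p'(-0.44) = -2.66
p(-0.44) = 0.93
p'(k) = -15*k^2 + 4*k + 2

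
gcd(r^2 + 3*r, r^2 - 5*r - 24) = r + 3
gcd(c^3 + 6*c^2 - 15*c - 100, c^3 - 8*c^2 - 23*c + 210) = c + 5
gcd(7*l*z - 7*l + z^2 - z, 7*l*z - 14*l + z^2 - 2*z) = 7*l + z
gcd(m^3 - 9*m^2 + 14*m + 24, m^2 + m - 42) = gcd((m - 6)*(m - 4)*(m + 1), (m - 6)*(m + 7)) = m - 6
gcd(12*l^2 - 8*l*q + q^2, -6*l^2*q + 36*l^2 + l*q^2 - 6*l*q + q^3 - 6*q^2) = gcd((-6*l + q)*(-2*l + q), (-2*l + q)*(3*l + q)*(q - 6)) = -2*l + q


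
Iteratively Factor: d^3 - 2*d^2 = (d - 2)*(d^2) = d*(d - 2)*(d)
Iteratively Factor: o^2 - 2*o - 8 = (o - 4)*(o + 2)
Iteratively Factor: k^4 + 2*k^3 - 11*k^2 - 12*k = (k + 4)*(k^3 - 2*k^2 - 3*k) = (k + 1)*(k + 4)*(k^2 - 3*k) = (k - 3)*(k + 1)*(k + 4)*(k)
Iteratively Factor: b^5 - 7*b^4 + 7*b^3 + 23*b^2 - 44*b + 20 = (b - 1)*(b^4 - 6*b^3 + b^2 + 24*b - 20) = (b - 5)*(b - 1)*(b^3 - b^2 - 4*b + 4) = (b - 5)*(b - 1)*(b + 2)*(b^2 - 3*b + 2) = (b - 5)*(b - 1)^2*(b + 2)*(b - 2)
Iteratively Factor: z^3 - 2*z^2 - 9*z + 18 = (z + 3)*(z^2 - 5*z + 6) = (z - 2)*(z + 3)*(z - 3)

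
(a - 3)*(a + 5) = a^2 + 2*a - 15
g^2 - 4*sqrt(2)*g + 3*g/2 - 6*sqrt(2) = (g + 3/2)*(g - 4*sqrt(2))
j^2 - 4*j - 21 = (j - 7)*(j + 3)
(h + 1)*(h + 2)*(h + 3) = h^3 + 6*h^2 + 11*h + 6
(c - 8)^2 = c^2 - 16*c + 64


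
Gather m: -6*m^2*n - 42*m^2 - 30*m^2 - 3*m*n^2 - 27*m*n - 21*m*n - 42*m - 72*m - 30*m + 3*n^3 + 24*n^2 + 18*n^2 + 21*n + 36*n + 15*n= m^2*(-6*n - 72) + m*(-3*n^2 - 48*n - 144) + 3*n^3 + 42*n^2 + 72*n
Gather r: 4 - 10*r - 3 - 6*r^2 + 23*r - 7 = -6*r^2 + 13*r - 6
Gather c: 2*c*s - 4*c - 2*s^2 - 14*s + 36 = c*(2*s - 4) - 2*s^2 - 14*s + 36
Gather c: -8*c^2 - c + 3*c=-8*c^2 + 2*c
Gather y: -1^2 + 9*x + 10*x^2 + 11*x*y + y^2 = 10*x^2 + 11*x*y + 9*x + y^2 - 1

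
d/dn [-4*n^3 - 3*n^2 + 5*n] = -12*n^2 - 6*n + 5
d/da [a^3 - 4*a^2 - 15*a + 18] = 3*a^2 - 8*a - 15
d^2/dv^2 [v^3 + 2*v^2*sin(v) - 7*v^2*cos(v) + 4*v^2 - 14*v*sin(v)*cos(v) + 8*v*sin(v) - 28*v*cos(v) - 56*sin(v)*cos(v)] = -2*v^2*sin(v) + 7*v^2*cos(v) + 20*v*sin(v) + 28*v*sin(2*v) + 36*v*cos(v) + 6*v + 60*sin(v) + 112*sin(2*v) + 2*cos(v) - 28*cos(2*v) + 8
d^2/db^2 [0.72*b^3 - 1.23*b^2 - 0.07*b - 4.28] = 4.32*b - 2.46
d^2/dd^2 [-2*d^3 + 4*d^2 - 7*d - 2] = 8 - 12*d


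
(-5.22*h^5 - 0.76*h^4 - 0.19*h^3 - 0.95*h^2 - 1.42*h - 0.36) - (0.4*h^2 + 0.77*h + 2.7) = -5.22*h^5 - 0.76*h^4 - 0.19*h^3 - 1.35*h^2 - 2.19*h - 3.06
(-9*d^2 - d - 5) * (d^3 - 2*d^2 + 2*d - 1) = -9*d^5 + 17*d^4 - 21*d^3 + 17*d^2 - 9*d + 5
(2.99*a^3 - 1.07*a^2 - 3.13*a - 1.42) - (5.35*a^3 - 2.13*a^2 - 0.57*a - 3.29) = -2.36*a^3 + 1.06*a^2 - 2.56*a + 1.87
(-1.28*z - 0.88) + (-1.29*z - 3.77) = -2.57*z - 4.65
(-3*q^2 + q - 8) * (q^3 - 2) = -3*q^5 + q^4 - 8*q^3 + 6*q^2 - 2*q + 16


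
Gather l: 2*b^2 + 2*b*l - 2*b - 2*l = 2*b^2 - 2*b + l*(2*b - 2)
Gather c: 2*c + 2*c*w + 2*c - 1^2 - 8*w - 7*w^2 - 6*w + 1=c*(2*w + 4) - 7*w^2 - 14*w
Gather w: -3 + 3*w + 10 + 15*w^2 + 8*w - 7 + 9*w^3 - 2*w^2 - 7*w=9*w^3 + 13*w^2 + 4*w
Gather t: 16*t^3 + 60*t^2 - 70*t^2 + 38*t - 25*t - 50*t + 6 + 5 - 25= 16*t^3 - 10*t^2 - 37*t - 14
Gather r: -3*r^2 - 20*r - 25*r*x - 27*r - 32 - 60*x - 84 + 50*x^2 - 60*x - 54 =-3*r^2 + r*(-25*x - 47) + 50*x^2 - 120*x - 170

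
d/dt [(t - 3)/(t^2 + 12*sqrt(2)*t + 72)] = (t^2 + 12*sqrt(2)*t - 2*(t - 3)*(t + 6*sqrt(2)) + 72)/(t^2 + 12*sqrt(2)*t + 72)^2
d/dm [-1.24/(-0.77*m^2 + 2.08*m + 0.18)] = (2.5792 - 1.9096*m)/(-0.77*m^2 + 2.08*m + 0.18)^2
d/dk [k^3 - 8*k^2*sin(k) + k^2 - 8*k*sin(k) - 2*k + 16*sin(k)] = -8*k^2*cos(k) + 3*k^2 - 16*k*sin(k) - 8*k*cos(k) + 2*k - 8*sin(k) + 16*cos(k) - 2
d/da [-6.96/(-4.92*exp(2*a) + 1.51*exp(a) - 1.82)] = (10.5096 - 68.4864*exp(a))*exp(a)/(4.92*exp(2*a) - 1.51*exp(a) + 1.82)^2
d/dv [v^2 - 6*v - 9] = 2*v - 6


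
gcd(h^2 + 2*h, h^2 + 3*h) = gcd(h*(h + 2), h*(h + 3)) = h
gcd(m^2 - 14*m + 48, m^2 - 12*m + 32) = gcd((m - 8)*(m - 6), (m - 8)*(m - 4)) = m - 8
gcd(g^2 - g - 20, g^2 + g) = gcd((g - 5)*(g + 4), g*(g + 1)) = 1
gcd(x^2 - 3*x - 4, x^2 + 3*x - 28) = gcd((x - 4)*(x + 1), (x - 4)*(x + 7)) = x - 4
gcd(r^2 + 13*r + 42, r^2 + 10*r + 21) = r + 7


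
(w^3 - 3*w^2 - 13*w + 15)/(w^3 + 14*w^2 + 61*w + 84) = (w^2 - 6*w + 5)/(w^2 + 11*w + 28)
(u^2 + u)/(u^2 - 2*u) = (u + 1)/(u - 2)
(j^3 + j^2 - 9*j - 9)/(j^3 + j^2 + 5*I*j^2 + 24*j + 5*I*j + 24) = (j^2 - 9)/(j^2 + 5*I*j + 24)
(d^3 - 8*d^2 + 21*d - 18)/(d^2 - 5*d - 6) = (-d^3 + 8*d^2 - 21*d + 18)/(-d^2 + 5*d + 6)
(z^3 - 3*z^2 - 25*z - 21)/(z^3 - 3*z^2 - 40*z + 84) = (z^2 + 4*z + 3)/(z^2 + 4*z - 12)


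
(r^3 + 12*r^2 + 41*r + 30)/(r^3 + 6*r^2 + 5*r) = (r + 6)/r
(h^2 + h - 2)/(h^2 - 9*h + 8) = (h + 2)/(h - 8)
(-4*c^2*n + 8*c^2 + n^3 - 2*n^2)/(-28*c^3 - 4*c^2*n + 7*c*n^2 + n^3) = (n - 2)/(7*c + n)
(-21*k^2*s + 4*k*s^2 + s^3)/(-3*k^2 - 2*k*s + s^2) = s*(7*k + s)/(k + s)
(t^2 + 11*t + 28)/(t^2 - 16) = (t + 7)/(t - 4)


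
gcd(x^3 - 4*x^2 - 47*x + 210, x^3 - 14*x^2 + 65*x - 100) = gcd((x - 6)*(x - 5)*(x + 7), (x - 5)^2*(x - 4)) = x - 5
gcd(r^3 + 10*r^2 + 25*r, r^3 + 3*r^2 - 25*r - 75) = r + 5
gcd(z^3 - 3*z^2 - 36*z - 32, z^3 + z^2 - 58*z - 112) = z - 8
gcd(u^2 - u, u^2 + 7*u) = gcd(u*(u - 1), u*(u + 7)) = u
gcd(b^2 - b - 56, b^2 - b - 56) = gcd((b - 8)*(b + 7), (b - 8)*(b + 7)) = b^2 - b - 56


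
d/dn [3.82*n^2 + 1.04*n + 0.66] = 7.64*n + 1.04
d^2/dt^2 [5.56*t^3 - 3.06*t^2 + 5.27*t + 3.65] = 33.36*t - 6.12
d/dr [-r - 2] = -1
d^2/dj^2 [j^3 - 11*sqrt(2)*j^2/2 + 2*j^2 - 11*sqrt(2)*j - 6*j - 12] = 6*j - 11*sqrt(2) + 4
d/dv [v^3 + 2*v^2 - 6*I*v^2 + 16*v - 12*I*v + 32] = 3*v^2 + v*(4 - 12*I) + 16 - 12*I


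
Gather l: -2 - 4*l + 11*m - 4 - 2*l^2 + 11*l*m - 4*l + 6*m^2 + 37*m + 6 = -2*l^2 + l*(11*m - 8) + 6*m^2 + 48*m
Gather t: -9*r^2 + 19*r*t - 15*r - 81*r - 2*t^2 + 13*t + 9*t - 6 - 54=-9*r^2 - 96*r - 2*t^2 + t*(19*r + 22) - 60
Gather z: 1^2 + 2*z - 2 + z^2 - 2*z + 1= z^2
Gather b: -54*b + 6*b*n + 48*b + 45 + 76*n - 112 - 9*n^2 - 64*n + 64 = b*(6*n - 6) - 9*n^2 + 12*n - 3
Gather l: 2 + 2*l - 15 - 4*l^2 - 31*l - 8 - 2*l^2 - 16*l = -6*l^2 - 45*l - 21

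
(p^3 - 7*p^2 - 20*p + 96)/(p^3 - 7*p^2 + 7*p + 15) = (p^2 - 4*p - 32)/(p^2 - 4*p - 5)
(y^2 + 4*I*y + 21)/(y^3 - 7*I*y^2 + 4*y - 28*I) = (y^2 + 4*I*y + 21)/(y^3 - 7*I*y^2 + 4*y - 28*I)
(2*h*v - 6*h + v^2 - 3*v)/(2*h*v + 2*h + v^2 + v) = (v - 3)/(v + 1)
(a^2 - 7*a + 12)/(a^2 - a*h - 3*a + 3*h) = (a - 4)/(a - h)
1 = 1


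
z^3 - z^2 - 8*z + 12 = (z - 2)^2*(z + 3)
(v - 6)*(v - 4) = v^2 - 10*v + 24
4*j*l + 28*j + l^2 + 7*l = (4*j + l)*(l + 7)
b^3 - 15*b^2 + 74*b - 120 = (b - 6)*(b - 5)*(b - 4)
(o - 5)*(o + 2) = o^2 - 3*o - 10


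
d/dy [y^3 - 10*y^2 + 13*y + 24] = 3*y^2 - 20*y + 13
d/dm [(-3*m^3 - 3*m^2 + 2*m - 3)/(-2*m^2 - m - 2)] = (6*m^4 + 6*m^3 + 25*m^2 - 7)/(4*m^4 + 4*m^3 + 9*m^2 + 4*m + 4)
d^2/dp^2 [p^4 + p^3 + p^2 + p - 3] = 12*p^2 + 6*p + 2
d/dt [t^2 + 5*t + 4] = 2*t + 5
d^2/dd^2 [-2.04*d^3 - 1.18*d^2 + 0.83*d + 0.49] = -12.24*d - 2.36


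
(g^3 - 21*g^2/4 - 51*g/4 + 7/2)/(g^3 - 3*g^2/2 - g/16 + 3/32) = 8*(g^2 - 5*g - 14)/(8*g^2 - 10*g - 3)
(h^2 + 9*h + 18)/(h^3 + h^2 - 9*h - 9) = (h + 6)/(h^2 - 2*h - 3)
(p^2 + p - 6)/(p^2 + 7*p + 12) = (p - 2)/(p + 4)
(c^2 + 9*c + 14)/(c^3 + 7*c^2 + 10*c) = (c + 7)/(c*(c + 5))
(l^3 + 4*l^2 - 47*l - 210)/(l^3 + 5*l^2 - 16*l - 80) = (l^2 - l - 42)/(l^2 - 16)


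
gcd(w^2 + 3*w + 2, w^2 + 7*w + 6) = w + 1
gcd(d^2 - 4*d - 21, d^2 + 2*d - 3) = d + 3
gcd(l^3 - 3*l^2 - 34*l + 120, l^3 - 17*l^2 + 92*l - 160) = l^2 - 9*l + 20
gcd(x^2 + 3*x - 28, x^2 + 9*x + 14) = x + 7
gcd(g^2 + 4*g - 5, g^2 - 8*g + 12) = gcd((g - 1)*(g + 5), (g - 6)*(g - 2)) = 1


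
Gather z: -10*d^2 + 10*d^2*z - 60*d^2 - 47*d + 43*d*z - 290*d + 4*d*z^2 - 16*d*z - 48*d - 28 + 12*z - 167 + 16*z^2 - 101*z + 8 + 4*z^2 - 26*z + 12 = -70*d^2 - 385*d + z^2*(4*d + 20) + z*(10*d^2 + 27*d - 115) - 175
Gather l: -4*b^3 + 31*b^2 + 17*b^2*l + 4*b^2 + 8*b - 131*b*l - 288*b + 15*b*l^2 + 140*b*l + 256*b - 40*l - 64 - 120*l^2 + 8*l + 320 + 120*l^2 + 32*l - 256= -4*b^3 + 35*b^2 + 15*b*l^2 - 24*b + l*(17*b^2 + 9*b)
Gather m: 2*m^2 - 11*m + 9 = 2*m^2 - 11*m + 9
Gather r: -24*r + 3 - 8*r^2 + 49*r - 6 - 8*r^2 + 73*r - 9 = -16*r^2 + 98*r - 12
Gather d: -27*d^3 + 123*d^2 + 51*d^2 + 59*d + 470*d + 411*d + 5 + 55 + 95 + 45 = -27*d^3 + 174*d^2 + 940*d + 200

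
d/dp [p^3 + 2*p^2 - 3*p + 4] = 3*p^2 + 4*p - 3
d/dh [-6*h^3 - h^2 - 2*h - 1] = -18*h^2 - 2*h - 2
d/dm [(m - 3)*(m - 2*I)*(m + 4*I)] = 3*m^2 + m*(-6 + 4*I) + 8 - 6*I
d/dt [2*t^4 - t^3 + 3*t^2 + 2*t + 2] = 8*t^3 - 3*t^2 + 6*t + 2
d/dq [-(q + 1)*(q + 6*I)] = -2*q - 1 - 6*I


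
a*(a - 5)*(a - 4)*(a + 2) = a^4 - 7*a^3 + 2*a^2 + 40*a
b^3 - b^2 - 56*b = b*(b - 8)*(b + 7)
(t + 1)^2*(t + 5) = t^3 + 7*t^2 + 11*t + 5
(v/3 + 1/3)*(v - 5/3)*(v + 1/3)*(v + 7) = v^4/3 + 20*v^3/9 - 38*v^2/27 - 124*v/27 - 35/27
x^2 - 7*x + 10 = (x - 5)*(x - 2)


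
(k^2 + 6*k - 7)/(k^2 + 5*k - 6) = (k + 7)/(k + 6)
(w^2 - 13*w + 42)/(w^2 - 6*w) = (w - 7)/w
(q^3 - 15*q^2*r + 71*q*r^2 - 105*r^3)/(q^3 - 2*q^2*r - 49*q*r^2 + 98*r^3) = (q^2 - 8*q*r + 15*r^2)/(q^2 + 5*q*r - 14*r^2)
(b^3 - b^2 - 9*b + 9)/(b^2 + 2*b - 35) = (b^3 - b^2 - 9*b + 9)/(b^2 + 2*b - 35)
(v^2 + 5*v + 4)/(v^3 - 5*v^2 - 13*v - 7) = (v + 4)/(v^2 - 6*v - 7)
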